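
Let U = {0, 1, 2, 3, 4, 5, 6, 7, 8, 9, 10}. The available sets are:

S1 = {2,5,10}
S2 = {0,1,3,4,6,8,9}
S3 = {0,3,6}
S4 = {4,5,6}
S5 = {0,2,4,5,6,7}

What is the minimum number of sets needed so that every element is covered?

3

S1, S2, S5 together cover {0, 1, 2, 3, 4, 5, 6, 7, 8, 9, 10} — every element.
No 2 of the 5 sets cover everything (all 10 pairs fall short), so 3 is minimum.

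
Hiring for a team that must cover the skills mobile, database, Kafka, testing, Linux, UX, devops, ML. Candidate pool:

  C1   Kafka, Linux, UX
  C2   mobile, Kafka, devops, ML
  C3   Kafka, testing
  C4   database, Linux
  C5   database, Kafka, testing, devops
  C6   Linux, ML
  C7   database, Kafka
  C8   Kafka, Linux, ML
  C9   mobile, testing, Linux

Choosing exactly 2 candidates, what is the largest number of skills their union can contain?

6

Choosing C1, C2 covers {mobile, Kafka, Linux, UX, devops, ML} — 6 skills.
No choice of 2 candidates does better; here database, testing are left uncovered.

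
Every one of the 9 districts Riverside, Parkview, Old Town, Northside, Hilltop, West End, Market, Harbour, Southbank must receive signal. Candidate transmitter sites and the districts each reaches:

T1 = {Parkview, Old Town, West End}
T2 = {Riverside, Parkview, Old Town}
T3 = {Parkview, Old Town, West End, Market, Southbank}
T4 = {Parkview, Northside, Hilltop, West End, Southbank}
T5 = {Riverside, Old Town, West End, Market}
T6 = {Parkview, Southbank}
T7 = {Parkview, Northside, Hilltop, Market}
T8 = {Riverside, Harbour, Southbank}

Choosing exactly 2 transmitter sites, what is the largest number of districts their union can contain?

Choosing T4, T5 covers {Riverside, Parkview, Old Town, Northside, Hilltop, West End, Market, Southbank} — 8 districts.
No choice of 2 transmitter sites does better; here Harbour is left uncovered.

8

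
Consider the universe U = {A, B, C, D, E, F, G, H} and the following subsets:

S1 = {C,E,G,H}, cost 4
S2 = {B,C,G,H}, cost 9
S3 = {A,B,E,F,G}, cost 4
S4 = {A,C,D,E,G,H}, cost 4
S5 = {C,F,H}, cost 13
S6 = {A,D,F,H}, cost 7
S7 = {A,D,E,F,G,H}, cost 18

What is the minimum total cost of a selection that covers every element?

8

S3, S4 cover every element at cost 4 + 4 = 8.
Any cover uses at least 2 sets; among all covering selections none totals below 8.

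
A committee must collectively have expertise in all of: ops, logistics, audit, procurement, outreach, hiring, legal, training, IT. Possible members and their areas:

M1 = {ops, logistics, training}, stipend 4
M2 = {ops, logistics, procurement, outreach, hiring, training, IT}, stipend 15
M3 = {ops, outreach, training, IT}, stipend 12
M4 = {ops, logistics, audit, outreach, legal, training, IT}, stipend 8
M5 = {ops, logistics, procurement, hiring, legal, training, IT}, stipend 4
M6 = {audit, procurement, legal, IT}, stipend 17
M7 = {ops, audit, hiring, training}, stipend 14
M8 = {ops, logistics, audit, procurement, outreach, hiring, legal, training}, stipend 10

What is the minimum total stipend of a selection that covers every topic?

M4, M5 cover every topic at stipend 8 + 4 = 12.
Any cover uses at least 2 members; among all covering selections none totals below 12.

12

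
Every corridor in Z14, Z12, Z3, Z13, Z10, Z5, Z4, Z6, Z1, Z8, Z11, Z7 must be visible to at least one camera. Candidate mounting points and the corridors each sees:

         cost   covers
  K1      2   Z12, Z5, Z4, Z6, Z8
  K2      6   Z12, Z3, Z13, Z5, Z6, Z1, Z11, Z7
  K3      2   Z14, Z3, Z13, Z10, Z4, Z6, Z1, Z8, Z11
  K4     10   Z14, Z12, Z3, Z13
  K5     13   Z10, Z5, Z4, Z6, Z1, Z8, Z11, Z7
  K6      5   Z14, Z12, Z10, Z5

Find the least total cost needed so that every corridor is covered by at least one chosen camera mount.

8

K2, K3 cover every corridor at cost 6 + 2 = 8.
Any cover uses at least 2 camera mounts; among all covering selections none totals below 8.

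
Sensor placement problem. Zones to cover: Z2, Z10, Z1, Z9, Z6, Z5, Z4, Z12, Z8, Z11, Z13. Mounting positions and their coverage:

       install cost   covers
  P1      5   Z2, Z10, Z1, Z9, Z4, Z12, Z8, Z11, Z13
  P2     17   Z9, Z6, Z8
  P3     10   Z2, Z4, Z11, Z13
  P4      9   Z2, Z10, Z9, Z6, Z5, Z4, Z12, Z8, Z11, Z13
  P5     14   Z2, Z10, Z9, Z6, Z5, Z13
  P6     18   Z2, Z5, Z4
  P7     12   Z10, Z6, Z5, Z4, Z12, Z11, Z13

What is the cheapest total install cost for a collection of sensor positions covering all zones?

P1, P4 cover every zone at install cost 5 + 9 = 14.
Any cover uses at least 2 sensor positions; among all covering selections none totals below 14.

14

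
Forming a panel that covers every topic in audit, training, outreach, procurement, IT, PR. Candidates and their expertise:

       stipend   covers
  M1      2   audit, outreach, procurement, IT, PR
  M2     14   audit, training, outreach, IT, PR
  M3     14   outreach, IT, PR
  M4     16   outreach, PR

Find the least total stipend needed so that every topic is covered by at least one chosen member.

M1, M2 cover every topic at stipend 2 + 14 = 16.
Any cover uses at least 2 members; among all covering selections none totals below 16.

16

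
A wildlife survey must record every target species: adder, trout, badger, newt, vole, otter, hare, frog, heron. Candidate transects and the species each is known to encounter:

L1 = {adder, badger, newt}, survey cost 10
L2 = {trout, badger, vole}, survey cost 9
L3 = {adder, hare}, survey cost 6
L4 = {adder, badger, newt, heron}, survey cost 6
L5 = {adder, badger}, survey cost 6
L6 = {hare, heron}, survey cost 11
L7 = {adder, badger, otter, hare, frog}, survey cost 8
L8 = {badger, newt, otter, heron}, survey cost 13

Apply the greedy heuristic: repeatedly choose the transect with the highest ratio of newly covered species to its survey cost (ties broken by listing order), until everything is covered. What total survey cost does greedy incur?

Pick 1: L4 adds 4 new (adder, badger, newt, heron) at survey cost 6 (ratio 4/6).
Pick 2: L7 adds 3 new (otter, hare, frog) at survey cost 8 (ratio 3/8).
Pick 3: L2 adds 2 new (trout, vole) at survey cost 9 (ratio 2/9).
Greedy total survey cost: 6 + 8 + 9 = 23.

23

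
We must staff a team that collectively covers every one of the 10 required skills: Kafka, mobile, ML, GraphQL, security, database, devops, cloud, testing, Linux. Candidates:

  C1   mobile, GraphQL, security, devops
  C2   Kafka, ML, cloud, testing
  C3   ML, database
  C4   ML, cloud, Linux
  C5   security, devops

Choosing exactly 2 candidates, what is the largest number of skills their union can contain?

Choosing C1, C2 covers {Kafka, mobile, ML, GraphQL, security, devops, cloud, testing} — 8 skills.
No choice of 2 candidates does better; here database, Linux are left uncovered.

8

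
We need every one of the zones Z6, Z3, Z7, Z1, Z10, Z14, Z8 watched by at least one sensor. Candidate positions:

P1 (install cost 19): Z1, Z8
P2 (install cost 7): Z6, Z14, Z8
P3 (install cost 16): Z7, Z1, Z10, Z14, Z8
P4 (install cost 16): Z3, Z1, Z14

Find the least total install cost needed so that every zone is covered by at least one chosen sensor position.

P2, P3, P4 cover every zone at install cost 7 + 16 + 16 = 39.
Any cover uses at least 3 sensor positions; among all covering selections none totals below 39.

39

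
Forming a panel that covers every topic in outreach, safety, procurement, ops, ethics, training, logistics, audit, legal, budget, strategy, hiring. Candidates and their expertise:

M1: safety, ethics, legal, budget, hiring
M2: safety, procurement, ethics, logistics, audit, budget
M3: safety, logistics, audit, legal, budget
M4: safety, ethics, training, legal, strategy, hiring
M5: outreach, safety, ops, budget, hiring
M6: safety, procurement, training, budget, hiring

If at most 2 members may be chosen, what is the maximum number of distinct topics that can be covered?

10

Choosing M2, M4 covers {safety, procurement, ethics, training, logistics, audit, legal, budget, strategy, hiring} — 10 topics.
No choice of 2 members does better; here outreach, ops are left uncovered.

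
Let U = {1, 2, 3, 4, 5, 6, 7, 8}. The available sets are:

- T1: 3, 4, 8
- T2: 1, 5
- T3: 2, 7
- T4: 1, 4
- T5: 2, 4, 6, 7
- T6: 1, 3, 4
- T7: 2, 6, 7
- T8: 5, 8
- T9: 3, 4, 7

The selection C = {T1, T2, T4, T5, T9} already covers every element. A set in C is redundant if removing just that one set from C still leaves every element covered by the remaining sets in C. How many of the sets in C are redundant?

2

Drop T1: 8 uncovered — not redundant.
Drop T2: 5 uncovered — not redundant.
Drop T4: the rest still cover every element — redundant.
Drop T5: 2, 6 uncovered — not redundant.
Drop T9: the rest still cover every element — redundant.
2 redundant: T4, T9.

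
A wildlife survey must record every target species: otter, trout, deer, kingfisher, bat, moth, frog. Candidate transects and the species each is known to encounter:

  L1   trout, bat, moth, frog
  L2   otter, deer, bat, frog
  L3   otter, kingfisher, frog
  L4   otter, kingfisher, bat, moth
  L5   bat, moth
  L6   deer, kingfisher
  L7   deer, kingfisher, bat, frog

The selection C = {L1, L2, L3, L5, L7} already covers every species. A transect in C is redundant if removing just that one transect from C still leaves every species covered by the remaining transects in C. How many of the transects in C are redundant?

4

Drop L1: trout uncovered — not redundant.
Drop L2: the rest still cover every species — redundant.
Drop L3: the rest still cover every species — redundant.
Drop L5: the rest still cover every species — redundant.
Drop L7: the rest still cover every species — redundant.
4 redundant: L2, L3, L5, L7.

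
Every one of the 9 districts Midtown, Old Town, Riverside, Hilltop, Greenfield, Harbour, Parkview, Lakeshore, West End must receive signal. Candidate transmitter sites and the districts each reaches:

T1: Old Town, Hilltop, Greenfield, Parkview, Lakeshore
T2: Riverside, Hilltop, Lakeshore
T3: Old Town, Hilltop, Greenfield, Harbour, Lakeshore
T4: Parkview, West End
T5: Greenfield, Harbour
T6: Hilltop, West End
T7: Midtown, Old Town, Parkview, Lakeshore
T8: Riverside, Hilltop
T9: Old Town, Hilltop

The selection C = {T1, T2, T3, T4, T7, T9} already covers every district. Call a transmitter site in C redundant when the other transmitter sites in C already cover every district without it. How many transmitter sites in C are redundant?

Drop T1: the rest still cover every district — redundant.
Drop T2: Riverside uncovered — not redundant.
Drop T3: Harbour uncovered — not redundant.
Drop T4: West End uncovered — not redundant.
Drop T7: Midtown uncovered — not redundant.
Drop T9: the rest still cover every district — redundant.
2 redundant: T1, T9.

2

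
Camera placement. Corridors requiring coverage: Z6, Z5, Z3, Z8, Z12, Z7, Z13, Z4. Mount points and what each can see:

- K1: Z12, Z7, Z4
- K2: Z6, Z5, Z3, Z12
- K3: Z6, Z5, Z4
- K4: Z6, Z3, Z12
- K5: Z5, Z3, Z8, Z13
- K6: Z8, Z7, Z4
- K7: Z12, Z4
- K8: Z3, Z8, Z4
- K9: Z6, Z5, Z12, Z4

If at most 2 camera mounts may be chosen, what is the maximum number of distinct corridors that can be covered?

Choosing K1, K5 covers {Z5, Z3, Z8, Z12, Z7, Z13, Z4} — 7 corridors.
No choice of 2 camera mounts does better; here Z6 is left uncovered.

7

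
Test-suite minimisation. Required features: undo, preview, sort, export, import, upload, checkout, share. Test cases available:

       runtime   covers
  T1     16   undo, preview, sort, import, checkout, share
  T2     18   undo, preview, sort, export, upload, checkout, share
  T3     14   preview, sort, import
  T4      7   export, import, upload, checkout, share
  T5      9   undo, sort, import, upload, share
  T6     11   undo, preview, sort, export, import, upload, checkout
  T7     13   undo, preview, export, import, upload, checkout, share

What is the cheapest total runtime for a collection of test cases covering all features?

T4, T6 cover every feature at runtime 7 + 11 = 18.
Any cover uses at least 2 test cases; among all covering selections none totals below 18.

18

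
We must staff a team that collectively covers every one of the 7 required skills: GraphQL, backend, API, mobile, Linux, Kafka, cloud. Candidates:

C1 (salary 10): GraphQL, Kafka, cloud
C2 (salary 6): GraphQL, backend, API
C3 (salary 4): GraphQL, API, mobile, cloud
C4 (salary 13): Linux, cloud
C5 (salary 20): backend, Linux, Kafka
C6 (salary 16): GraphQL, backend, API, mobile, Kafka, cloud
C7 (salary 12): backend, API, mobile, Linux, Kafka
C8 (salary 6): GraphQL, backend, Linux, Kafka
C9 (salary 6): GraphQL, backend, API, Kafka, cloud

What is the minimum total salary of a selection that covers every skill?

C3, C8 cover every skill at salary 4 + 6 = 10.
Any cover uses at least 2 candidates; among all covering selections none totals below 10.

10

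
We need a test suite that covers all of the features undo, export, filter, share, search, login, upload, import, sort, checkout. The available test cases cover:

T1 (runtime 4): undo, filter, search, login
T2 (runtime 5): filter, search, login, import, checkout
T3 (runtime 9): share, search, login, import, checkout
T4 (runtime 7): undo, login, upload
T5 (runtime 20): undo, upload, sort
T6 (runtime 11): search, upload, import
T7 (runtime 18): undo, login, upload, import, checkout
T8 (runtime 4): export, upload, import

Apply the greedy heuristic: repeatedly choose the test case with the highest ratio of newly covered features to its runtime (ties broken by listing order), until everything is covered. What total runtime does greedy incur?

Pick 1: T1 adds 4 new (undo, filter, search, login) at runtime 4 (ratio 4/4).
Pick 2: T8 adds 3 new (export, upload, import) at runtime 4 (ratio 3/4).
Pick 3: T3 adds 2 new (share, checkout) at runtime 9 (ratio 2/9).
Pick 4: T5 adds 1 new (sort) at runtime 20 (ratio 1/20).
Greedy total runtime: 4 + 4 + 9 + 20 = 37.

37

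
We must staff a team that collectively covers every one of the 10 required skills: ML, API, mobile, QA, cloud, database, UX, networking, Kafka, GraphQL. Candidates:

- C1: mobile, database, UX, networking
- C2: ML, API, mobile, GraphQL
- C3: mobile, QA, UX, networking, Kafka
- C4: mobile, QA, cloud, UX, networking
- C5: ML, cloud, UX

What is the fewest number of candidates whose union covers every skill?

C1, C2, C3, C4 together cover {ML, API, mobile, QA, cloud, database, UX, networking, Kafka, GraphQL} — every skill.
No 3 of the 5 candidates cover everything (all 10 triples fall short), so 4 is minimum.

4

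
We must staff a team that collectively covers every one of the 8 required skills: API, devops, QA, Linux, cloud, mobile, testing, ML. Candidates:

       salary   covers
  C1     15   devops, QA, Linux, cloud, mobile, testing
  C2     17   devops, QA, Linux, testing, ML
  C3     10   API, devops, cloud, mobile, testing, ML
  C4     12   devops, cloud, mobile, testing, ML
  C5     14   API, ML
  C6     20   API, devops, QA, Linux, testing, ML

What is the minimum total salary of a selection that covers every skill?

25

C1, C3 cover every skill at salary 15 + 10 = 25.
Any cover uses at least 2 candidates; among all covering selections none totals below 25.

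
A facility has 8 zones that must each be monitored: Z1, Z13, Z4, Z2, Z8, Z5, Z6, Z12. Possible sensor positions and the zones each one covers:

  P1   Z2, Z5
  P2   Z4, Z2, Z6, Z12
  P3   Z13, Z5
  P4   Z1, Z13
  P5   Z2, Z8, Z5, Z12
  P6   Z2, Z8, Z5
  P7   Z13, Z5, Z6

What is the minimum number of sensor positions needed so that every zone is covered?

3

P2, P4, P5 together cover {Z1, Z13, Z4, Z2, Z8, Z5, Z6, Z12} — every zone.
No 2 of the 7 sensor positions cover everything (all 21 pairs fall short), so 3 is minimum.
Greedy (largest uncovered first) would take P2, P3, P4, P5 — 4 sensor positions — but 3 suffice.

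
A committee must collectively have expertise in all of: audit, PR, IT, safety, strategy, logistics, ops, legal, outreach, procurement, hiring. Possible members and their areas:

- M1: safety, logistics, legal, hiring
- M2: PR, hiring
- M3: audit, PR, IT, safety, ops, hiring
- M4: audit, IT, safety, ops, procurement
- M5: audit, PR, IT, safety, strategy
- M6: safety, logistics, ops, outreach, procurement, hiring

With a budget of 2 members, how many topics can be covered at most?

10

Choosing M5, M6 covers {audit, PR, IT, safety, strategy, logistics, ops, outreach, procurement, hiring} — 10 topics.
No choice of 2 members does better; here legal is left uncovered.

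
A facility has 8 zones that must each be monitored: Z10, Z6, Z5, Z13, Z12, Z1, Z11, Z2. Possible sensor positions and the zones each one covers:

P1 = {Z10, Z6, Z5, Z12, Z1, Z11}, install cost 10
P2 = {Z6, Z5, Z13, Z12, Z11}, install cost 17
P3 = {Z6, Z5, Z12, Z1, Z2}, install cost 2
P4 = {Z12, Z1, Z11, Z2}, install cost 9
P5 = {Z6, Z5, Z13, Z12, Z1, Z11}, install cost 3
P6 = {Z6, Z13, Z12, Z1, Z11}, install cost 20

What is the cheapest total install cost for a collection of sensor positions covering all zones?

P1, P3, P5 cover every zone at install cost 10 + 2 + 3 = 15.
Any cover uses at least 3 sensor positions; among all covering selections none totals below 15.

15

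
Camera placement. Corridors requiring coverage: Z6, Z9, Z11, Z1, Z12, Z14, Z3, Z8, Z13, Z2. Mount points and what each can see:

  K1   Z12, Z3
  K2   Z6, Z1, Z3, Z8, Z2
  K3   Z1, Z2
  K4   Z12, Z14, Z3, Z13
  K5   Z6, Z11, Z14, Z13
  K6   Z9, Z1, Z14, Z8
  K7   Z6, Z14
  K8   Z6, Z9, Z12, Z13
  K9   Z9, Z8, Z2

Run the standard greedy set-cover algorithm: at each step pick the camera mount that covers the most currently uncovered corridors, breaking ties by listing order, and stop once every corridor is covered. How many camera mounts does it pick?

Pick 1: K2 covers 5 new corridors (Z6, Z1, Z3, Z8, Z2).
Pick 2: K4 covers 3 new corridors (Z12, Z14, Z13).
Pick 3: K5 covers 1 new corridors (Z11).
Pick 4: K6 covers 1 new corridors (Z9).
Greedy uses 4 camera mounts. (The true minimum is 3.)

4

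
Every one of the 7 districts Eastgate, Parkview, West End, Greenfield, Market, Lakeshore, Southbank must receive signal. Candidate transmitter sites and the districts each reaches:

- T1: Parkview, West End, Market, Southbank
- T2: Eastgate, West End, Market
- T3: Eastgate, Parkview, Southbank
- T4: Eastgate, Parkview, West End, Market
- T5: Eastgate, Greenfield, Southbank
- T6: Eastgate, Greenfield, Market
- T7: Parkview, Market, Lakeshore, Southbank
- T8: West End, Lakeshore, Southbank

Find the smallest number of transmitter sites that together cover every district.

3

T1, T5, T7 together cover {Eastgate, Parkview, West End, Greenfield, Market, Lakeshore, Southbank} — every district.
No 2 of the 8 transmitter sites cover everything (all 28 pairs fall short), so 3 is minimum.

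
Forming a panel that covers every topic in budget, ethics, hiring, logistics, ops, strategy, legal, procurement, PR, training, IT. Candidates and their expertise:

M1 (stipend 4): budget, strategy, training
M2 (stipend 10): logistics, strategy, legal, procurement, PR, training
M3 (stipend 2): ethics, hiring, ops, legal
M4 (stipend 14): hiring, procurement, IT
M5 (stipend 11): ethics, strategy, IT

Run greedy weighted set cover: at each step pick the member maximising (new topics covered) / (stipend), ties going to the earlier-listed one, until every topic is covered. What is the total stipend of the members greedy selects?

Pick 1: M3 adds 4 new (ethics, hiring, ops, legal) at stipend 2 (ratio 4/2).
Pick 2: M1 adds 3 new (budget, strategy, training) at stipend 4 (ratio 3/4).
Pick 3: M2 adds 3 new (logistics, procurement, PR) at stipend 10 (ratio 3/10).
Pick 4: M5 adds 1 new (IT) at stipend 11 (ratio 1/11).
Greedy total stipend: 2 + 4 + 10 + 11 = 27.

27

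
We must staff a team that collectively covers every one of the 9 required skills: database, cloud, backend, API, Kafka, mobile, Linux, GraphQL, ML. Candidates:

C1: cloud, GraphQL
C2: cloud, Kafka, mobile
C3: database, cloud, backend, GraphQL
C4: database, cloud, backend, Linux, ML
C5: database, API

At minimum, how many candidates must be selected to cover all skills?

4

C1, C2, C4, C5 together cover {database, cloud, backend, API, Kafka, mobile, Linux, GraphQL, ML} — every skill.
No 3 of the 5 candidates cover everything (all 10 triples fall short), so 4 is minimum.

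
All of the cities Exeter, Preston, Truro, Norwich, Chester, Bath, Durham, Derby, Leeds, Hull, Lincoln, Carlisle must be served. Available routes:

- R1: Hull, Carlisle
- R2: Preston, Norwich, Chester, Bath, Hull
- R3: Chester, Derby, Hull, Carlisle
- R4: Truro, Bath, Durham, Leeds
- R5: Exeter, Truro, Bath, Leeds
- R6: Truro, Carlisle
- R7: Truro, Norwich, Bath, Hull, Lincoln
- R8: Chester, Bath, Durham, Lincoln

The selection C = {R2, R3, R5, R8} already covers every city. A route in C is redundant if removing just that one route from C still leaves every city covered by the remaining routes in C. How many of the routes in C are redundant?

Drop R2: Preston, Norwich uncovered — not redundant.
Drop R3: Derby, Carlisle uncovered — not redundant.
Drop R5: Exeter, Truro, Leeds uncovered — not redundant.
Drop R8: Durham, Lincoln uncovered — not redundant.
None of the routes in C is redundant.

0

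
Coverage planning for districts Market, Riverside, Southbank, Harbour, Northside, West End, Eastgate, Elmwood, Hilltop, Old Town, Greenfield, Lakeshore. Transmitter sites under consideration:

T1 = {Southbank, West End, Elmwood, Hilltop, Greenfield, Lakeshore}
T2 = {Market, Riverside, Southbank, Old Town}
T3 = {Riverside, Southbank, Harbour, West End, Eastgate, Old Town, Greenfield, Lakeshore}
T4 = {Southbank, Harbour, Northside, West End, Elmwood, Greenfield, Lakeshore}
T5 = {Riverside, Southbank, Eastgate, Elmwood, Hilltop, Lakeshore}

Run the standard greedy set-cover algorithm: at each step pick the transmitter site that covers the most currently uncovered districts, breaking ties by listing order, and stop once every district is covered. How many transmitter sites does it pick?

Pick 1: T3 covers 8 new districts (Riverside, Southbank, Harbour, West End, Eastgate, Old Town, Greenfield, Lakeshore).
Pick 2: T1 covers 2 new districts (Elmwood, Hilltop).
Pick 3: T2 covers 1 new districts (Market).
Pick 4: T4 covers 1 new districts (Northside).
Greedy uses 4 transmitter sites. (The true minimum is 3.)

4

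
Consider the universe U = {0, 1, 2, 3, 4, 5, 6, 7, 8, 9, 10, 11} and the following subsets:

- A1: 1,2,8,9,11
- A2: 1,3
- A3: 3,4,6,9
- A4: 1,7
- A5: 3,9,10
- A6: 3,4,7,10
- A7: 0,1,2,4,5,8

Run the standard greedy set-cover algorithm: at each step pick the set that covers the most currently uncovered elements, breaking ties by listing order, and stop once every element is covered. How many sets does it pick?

4

Pick 1: A7 covers 6 new elements (0, 1, 2, 4, 5, 8).
Pick 2: A3 covers 3 new elements (3, 6, 9).
Pick 3: A6 covers 2 new elements (7, 10).
Pick 4: A1 covers 1 new elements (11).
Greedy uses 4 sets.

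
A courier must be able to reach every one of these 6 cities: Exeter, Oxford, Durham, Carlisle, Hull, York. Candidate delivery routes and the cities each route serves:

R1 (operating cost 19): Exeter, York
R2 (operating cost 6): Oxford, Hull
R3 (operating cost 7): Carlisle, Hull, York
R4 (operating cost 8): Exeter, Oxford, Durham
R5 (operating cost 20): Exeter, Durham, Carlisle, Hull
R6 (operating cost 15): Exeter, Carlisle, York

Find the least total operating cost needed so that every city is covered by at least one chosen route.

15

R3, R4 cover every city at operating cost 7 + 8 = 15.
Any cover uses at least 2 routes; among all covering selections none totals below 15.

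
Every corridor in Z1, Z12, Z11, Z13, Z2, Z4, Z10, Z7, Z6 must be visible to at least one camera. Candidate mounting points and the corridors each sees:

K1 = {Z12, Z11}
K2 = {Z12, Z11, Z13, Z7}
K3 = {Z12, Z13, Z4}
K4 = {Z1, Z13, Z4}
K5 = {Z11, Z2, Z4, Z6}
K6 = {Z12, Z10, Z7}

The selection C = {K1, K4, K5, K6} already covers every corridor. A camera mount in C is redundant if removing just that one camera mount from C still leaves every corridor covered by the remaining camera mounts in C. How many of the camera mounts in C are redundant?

Drop K1: the rest still cover every corridor — redundant.
Drop K4: Z1, Z13 uncovered — not redundant.
Drop K5: Z2, Z6 uncovered — not redundant.
Drop K6: Z10, Z7 uncovered — not redundant.
1 redundant: K1.

1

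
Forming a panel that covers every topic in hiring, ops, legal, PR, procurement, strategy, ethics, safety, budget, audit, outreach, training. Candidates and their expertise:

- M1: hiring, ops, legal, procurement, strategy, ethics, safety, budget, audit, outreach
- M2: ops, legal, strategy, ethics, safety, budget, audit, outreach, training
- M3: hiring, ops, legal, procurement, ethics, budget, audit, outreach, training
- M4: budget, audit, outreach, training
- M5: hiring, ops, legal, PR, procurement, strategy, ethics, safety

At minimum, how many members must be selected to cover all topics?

M2, M5 together cover {hiring, ops, legal, PR, procurement, strategy, ethics, safety, budget, audit, outreach, training} — every topic.
No single member contains all 12 topics, so 2 is optimal.

2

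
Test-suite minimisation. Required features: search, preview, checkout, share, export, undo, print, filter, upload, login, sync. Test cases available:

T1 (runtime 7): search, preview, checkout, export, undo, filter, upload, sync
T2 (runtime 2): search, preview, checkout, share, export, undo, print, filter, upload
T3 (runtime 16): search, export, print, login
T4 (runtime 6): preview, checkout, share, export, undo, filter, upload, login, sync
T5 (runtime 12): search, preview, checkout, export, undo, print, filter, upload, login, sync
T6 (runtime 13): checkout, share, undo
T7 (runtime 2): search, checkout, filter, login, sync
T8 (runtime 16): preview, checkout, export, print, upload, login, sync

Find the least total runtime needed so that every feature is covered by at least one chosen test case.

4

T2, T7 cover every feature at runtime 2 + 2 = 4.
Any cover uses at least 2 test cases; among all covering selections none totals below 4.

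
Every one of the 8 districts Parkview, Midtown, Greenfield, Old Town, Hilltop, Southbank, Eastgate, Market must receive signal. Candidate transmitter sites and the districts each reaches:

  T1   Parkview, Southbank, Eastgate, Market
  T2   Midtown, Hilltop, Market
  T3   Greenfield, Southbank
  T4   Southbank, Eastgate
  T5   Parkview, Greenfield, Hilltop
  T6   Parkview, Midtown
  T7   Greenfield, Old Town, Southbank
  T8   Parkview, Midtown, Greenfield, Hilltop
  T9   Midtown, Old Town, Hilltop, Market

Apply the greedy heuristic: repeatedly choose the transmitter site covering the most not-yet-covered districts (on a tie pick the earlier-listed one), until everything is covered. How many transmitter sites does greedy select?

3

Pick 1: T1 covers 4 new districts (Parkview, Southbank, Eastgate, Market).
Pick 2: T8 covers 3 new districts (Midtown, Greenfield, Hilltop).
Pick 3: T7 covers 1 new districts (Old Town).
Greedy uses 3 transmitter sites.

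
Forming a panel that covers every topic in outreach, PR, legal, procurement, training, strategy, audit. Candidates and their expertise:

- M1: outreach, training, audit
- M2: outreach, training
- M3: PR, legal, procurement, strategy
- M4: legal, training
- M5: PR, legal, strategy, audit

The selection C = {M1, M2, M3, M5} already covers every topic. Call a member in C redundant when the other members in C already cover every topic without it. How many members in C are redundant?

3

Drop M1: the rest still cover every topic — redundant.
Drop M2: the rest still cover every topic — redundant.
Drop M3: procurement uncovered — not redundant.
Drop M5: the rest still cover every topic — redundant.
3 redundant: M1, M2, M5.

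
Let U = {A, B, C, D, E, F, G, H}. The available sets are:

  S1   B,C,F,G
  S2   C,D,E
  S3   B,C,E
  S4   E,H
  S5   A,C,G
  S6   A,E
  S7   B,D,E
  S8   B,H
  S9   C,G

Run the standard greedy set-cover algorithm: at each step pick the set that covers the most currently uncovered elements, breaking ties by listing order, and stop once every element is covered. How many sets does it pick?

4

Pick 1: S1 covers 4 new elements (B, C, F, G).
Pick 2: S2 covers 2 new elements (D, E).
Pick 3: S4 covers 1 new elements (H).
Pick 4: S5 covers 1 new elements (A).
Greedy uses 4 sets.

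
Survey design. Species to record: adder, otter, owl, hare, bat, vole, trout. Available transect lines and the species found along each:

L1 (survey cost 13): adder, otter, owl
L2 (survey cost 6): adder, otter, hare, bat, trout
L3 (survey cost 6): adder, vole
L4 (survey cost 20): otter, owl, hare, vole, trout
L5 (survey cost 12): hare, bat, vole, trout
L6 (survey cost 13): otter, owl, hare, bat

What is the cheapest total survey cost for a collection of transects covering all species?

L1, L5 cover every species at survey cost 13 + 12 = 25.
Any cover uses at least 2 transects; among all covering selections none totals below 25.

25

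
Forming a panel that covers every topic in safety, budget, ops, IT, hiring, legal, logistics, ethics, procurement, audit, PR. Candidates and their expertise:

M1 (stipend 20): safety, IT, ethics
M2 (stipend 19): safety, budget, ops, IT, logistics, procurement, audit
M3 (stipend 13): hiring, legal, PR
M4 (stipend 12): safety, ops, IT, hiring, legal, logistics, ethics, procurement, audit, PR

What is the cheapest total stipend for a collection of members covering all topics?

M2, M4 cover every topic at stipend 19 + 12 = 31.
Any cover uses at least 2 members; among all covering selections none totals below 31.

31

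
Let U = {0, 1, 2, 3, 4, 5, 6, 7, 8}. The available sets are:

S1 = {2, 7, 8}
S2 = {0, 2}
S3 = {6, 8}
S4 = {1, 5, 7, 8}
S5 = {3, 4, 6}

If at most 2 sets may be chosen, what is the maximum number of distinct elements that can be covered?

Choosing S4, S5 covers {1, 3, 4, 5, 6, 7, 8} — 7 elements.
No choice of 2 sets does better; here 0, 2 are left uncovered.

7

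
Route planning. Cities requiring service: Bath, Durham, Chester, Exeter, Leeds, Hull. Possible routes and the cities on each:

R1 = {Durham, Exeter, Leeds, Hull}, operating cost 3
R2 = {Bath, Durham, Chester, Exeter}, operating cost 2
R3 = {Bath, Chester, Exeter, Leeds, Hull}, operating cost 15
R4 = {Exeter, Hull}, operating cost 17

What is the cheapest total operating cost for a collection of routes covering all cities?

5

R1, R2 cover every city at operating cost 3 + 2 = 5.
Any cover uses at least 2 routes; among all covering selections none totals below 5.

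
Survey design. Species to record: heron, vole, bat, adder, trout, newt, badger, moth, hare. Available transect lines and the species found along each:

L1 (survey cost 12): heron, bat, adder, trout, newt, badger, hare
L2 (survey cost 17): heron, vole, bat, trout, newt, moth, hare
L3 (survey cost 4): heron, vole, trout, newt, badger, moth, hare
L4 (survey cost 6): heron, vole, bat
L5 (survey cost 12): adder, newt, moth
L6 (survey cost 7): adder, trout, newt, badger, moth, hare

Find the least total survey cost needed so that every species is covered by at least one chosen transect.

13

L4, L6 cover every species at survey cost 6 + 7 = 13.
Any cover uses at least 2 transects; among all covering selections none totals below 13.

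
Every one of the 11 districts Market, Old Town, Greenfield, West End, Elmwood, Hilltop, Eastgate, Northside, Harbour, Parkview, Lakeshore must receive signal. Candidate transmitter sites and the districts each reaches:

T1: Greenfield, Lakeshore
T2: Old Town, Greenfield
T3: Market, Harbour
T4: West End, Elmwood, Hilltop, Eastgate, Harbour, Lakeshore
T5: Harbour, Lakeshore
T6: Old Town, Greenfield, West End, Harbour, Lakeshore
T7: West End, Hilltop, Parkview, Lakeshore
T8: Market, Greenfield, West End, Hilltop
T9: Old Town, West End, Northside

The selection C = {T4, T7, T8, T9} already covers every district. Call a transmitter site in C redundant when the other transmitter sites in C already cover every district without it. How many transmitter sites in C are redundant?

Drop T4: Elmwood, Eastgate, Harbour uncovered — not redundant.
Drop T7: Parkview uncovered — not redundant.
Drop T8: Market, Greenfield uncovered — not redundant.
Drop T9: Old Town, Northside uncovered — not redundant.
None of the transmitter sites in C is redundant.

0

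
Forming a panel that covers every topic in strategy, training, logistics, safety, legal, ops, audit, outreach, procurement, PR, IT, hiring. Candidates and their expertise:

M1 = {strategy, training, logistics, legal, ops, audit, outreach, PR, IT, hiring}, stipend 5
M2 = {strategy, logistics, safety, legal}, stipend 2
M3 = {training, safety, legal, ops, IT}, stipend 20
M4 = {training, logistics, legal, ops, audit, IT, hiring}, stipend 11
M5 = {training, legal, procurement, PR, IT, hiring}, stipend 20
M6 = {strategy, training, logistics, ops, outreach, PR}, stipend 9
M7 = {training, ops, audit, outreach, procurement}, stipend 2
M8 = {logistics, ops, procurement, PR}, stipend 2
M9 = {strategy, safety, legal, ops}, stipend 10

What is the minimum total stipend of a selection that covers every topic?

9

M1, M2, M7 cover every topic at stipend 5 + 2 + 2 = 9.
Any cover uses at least 3 members; among all covering selections none totals below 9.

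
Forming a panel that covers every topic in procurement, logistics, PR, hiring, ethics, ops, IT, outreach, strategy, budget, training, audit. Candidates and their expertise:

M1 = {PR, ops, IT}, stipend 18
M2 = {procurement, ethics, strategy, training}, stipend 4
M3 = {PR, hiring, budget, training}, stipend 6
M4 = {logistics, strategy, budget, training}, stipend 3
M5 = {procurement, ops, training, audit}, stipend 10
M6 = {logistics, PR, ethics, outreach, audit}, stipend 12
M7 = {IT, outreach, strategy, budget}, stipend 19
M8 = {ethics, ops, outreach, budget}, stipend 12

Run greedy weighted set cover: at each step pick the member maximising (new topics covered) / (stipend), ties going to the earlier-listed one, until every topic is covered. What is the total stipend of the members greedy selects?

Pick 1: M4 adds 4 new (logistics, strategy, budget, training) at stipend 3 (ratio 4/3).
Pick 2: M2 adds 2 new (procurement, ethics) at stipend 4 (ratio 2/4).
Pick 3: M3 adds 2 new (PR, hiring) at stipend 6 (ratio 2/6).
Pick 4: M5 adds 2 new (ops, audit) at stipend 10 (ratio 2/10).
Pick 5: M7 adds 2 new (IT, outreach) at stipend 19 (ratio 2/19).
Greedy total stipend: 3 + 4 + 6 + 10 + 19 = 42. (The true optimum is 40, so greedy overshoots here.)

42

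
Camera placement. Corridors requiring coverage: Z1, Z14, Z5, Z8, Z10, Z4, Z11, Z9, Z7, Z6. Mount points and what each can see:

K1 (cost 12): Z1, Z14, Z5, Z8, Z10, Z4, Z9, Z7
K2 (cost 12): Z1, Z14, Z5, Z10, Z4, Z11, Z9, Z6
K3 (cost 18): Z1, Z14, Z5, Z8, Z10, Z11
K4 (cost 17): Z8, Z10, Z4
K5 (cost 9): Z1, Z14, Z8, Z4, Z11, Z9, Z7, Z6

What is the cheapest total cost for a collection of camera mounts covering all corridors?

K1, K5 cover every corridor at cost 12 + 9 = 21.
Any cover uses at least 2 camera mounts; among all covering selections none totals below 21.

21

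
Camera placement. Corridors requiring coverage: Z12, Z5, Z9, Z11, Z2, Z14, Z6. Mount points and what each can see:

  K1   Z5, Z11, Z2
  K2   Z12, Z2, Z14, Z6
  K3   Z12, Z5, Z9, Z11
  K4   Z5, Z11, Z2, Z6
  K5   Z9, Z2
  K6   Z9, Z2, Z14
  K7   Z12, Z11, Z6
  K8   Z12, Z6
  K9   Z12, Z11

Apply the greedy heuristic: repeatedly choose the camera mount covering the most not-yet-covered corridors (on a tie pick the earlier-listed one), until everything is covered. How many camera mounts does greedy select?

2

Pick 1: K2 covers 4 new corridors (Z12, Z2, Z14, Z6).
Pick 2: K3 covers 3 new corridors (Z5, Z9, Z11).
Greedy uses 2 camera mounts.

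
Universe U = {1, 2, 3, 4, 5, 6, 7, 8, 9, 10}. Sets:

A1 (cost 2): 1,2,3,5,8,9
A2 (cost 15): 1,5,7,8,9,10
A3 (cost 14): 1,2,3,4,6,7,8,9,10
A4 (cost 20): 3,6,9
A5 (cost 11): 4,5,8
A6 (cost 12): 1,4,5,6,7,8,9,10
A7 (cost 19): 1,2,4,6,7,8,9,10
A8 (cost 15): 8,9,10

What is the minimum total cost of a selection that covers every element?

14

A1, A6 cover every element at cost 2 + 12 = 14.
Any cover uses at least 2 sets; among all covering selections none totals below 14.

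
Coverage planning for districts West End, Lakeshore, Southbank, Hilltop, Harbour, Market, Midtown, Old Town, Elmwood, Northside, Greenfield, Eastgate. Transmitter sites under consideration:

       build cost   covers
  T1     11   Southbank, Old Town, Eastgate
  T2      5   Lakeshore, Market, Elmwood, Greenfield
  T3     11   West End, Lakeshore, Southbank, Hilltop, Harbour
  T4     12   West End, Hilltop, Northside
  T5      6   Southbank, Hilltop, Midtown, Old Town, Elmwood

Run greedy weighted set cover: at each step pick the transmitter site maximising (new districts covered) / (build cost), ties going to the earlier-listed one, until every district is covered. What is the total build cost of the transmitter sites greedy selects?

Pick 1: T5 adds 5 new (Southbank, Hilltop, Midtown, Old Town, Elmwood) at build cost 6 (ratio 5/6).
Pick 2: T2 adds 3 new (Lakeshore, Market, Greenfield) at build cost 5 (ratio 3/5).
Pick 3: T3 adds 2 new (West End, Harbour) at build cost 11 (ratio 2/11).
Pick 4: T1 adds 1 new (Eastgate) at build cost 11 (ratio 1/11).
Pick 5: T4 adds 1 new (Northside) at build cost 12 (ratio 1/12).
Greedy total build cost: 6 + 5 + 11 + 11 + 12 = 45.

45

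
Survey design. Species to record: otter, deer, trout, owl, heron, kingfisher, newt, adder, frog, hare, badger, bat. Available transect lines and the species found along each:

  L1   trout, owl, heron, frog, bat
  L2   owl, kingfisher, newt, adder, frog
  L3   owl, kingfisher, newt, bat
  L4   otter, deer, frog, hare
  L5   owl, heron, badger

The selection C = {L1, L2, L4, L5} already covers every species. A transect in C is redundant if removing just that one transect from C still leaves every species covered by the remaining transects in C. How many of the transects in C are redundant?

0

Drop L1: trout, bat uncovered — not redundant.
Drop L2: kingfisher, newt, adder uncovered — not redundant.
Drop L4: otter, deer, hare uncovered — not redundant.
Drop L5: badger uncovered — not redundant.
None of the transects in C is redundant.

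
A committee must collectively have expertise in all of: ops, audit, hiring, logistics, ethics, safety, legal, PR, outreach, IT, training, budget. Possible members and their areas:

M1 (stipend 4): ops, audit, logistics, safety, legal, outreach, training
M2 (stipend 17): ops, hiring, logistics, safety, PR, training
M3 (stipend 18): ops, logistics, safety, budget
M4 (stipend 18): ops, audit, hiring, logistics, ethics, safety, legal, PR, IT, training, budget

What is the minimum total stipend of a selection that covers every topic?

22

M1, M4 cover every topic at stipend 4 + 18 = 22.
Any cover uses at least 2 members; among all covering selections none totals below 22.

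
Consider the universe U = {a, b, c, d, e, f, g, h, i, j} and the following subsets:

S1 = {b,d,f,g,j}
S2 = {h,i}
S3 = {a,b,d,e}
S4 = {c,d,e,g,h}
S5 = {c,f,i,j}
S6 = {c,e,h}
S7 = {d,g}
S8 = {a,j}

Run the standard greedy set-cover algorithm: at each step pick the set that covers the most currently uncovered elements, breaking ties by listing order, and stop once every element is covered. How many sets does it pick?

Pick 1: S1 covers 5 new elements (b, d, f, g, j).
Pick 2: S4 covers 3 new elements (c, e, h).
Pick 3: S2 covers 1 new elements (i).
Pick 4: S3 covers 1 new elements (a).
Greedy uses 4 sets. (The true minimum is 3.)

4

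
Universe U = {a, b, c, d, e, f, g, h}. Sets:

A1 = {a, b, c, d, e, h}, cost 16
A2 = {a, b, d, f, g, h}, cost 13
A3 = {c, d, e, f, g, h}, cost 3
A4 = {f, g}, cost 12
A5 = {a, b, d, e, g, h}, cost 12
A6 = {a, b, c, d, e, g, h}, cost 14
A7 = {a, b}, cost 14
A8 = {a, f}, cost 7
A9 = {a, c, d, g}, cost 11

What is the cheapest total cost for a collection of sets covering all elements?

15

A3, A5 cover every element at cost 3 + 12 = 15.
Any cover uses at least 2 sets; among all covering selections none totals below 15.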